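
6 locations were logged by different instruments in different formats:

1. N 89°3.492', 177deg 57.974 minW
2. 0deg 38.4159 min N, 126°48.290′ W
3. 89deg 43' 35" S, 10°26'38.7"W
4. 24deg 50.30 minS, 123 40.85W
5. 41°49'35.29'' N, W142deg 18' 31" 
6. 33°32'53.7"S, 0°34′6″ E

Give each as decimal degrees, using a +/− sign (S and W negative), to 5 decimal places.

1. 89.05820, -177.96623
2. 0.64027, -126.80483
3. -89.72639, -10.44408
4. -24.83833, -123.68083
5. 41.82647, -142.30861
6. -33.54825, 0.56833

Point 1:
  Lat: 3.492′ = 0.058200°; total 89.058200
  N → positive
  Longitude: 177 + 57.974/60 = 177.966233
  hemisphere W, so the sign is −
Point 2:
  Latitude: 38.4159′ = 0.640265°; total 0.640265
  N → positive
  Longitude: 48.29′ = 0.804833°; total 126.804833
  W ⇒ negate
Point 3:
  φ: 89° + 43/60 + 35/3600 = 89 + 0.716667 + 0.009722 = 89.726389
  hemisphere S, so the sign is −
  λ: 10 + 26/60 + 38.7/3600 = 10.444083
  hemisphere W, so the sign is −
Point 4:
  Latitude: 50.3′ = 0.838333°; total 24.838333
  S ⇒ negate
  Longitude: 123 + 40.85/60 = 123.680833
  W → negative
Point 5:
  φ: 41° + 49/60 + 35.29/3600 = 41 + 0.816667 + 0.009803 = 41.826469
  N ⇒ keep positive
  Lon: 18′ + 31″ = 18.51667′; 142 + 18.51667/60 = 142.308611
  W → negative
Point 6:
  Lat: 33° + 32/60 + 53.7/3600 = 33 + 0.533333 + 0.014917 = 33.548250
  S ⇒ negate
  λ: 0° + 34/60 + 6/3600 = 0 + 0.566667 + 0.001667 = 0.568333
  E ⇒ keep positive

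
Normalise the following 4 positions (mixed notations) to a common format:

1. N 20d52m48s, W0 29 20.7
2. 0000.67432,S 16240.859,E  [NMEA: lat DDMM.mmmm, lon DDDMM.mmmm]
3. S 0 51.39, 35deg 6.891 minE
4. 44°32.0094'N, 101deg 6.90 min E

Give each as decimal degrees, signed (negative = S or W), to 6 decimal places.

Point 1:
  φ: 20 + 52/60 + 48/3600 = 20.8800000
  N → positive
  Longitude: 0 + 29/60 + 20.7/3600 = 0.4890833
  W ⇒ negate
Point 2:
  Lat: degrees = first 2 digits = 0, minutes = 0.67432; 0 + 0.67432/60 = 0.0112387
  hemisphere S, so the sign is −
  Longitude: degrees = first 3 digits = 162, minutes = 40.859; 162 + 40.859/60 = 162.6809833
  E → positive
Point 3:
  Lat: 51.39′ = 0.856500°; total 0.8565000
  S ⇒ negate
  λ: 35 + 6.891/60 = 35.1148500
  E ⇒ keep positive
Point 4:
  Lat: 44 + 32.0094/60 = 44.5334900
  N → positive
  λ: 6.9′ = 0.115000°; total 101.1150000
  E ⇒ keep positive

1. 20.880000, -0.489083
2. -0.011239, 162.680983
3. -0.856500, 35.114850
4. 44.533490, 101.115000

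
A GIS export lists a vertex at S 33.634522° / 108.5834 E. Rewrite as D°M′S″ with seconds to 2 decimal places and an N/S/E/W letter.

33°38′4.28″ S, 108°35′0.24″ E

Lat: 0.634522 × 60 = 38.07132′ → 38′, remainder × 60 = 4.2792″
Lon: 0.583400° → 35.00400′; 0.00400 × 60 = 0.2400″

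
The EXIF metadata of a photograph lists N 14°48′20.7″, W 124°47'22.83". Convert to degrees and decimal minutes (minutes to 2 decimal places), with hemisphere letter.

14° 48.35′ N, 124° 47.38′ W

φ: 48 + 20.7/60 = 48.3450′
λ: 47 + 22.83/60 = 47.3805′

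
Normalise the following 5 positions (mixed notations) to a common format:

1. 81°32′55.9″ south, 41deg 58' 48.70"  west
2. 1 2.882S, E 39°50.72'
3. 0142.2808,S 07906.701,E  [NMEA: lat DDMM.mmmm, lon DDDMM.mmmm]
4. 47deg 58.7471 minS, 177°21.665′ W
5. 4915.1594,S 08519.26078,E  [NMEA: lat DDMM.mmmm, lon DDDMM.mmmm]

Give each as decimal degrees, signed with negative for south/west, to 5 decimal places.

Point 1:
  φ: 32′ + 55.9″ = 32.93167′; 81 + 32.93167/60 = 81.548861
  hemisphere S, so the sign is −
  Lon: 41 + 58/60 + 48.7/3600 = 41.980194
  W → negative
Point 2:
  Lat: 1 + 2.882/60 = 1.048033
  S ⇒ negate
  λ: 39 + 50.72/60 = 39.845333
  E → positive
Point 3:
  Lat: split at 2 digits → 01° and 42.2808′; 1 + 42.2808/60 = 1.704680
  S ⇒ negate
  Longitude: split at 3 digits → 079° and 6.701′; 79 + 6.701/60 = 79.111683
  E ⇒ keep positive
Point 4:
  φ: 58.7471′ = 0.979118°; total 47.979118
  hemisphere S, so the sign is −
  Lon: 21.665′ = 0.361083°; total 177.361083
  W ⇒ negate
Point 5:
  Lat: split at 2 digits → 49° and 15.1594′; 49 + 15.1594/60 = 49.252657
  hemisphere S, so the sign is −
  λ: degrees = first 3 digits = 85, minutes = 19.26078; 85 + 19.26078/60 = 85.321013
  E ⇒ keep positive

1. -81.54886, -41.98019
2. -1.04803, 39.84533
3. -1.70468, 79.11168
4. -47.97912, -177.36108
5. -49.25266, 85.32101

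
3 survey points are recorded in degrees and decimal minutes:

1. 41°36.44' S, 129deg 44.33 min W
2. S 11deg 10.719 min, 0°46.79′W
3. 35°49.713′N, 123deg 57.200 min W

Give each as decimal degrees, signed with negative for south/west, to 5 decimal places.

1. -41.60733, -129.73883
2. -11.17865, -0.77983
3. 35.82855, -123.95333

Point 1:
  φ: 36.44′ = 0.607333°; total 41.607333
  hemisphere S, so the sign is −
  Longitude: 44.33′ = 0.738833°; total 129.738833
  W ⇒ negate
Point 2:
  φ: 10.719′ = 0.178650°; total 11.178650
  hemisphere S, so the sign is −
  λ: 0 + 46.79/60 = 0.779833
  hemisphere W, so the sign is −
Point 3:
  φ: 35 + 49.713/60 = 35.828550
  N → positive
  Longitude: 123 + 57.2/60 = 123.953333
  hemisphere W, so the sign is −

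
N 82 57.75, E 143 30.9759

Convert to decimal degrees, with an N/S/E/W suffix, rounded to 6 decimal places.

φ: 82 + 57.75/60 = 82.9625000
Lon: 143 + 30.9759/60 = 143.5162650

82.962500° N, 143.516265° E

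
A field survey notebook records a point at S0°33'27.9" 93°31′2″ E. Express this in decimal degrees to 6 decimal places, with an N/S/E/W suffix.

φ: 0 + 33/60 + 27.9/3600 = 0.5577500
λ: 31′ + 2″ = 31.03333′; 93 + 31.03333/60 = 93.5172222

0.557750° S, 93.517222° E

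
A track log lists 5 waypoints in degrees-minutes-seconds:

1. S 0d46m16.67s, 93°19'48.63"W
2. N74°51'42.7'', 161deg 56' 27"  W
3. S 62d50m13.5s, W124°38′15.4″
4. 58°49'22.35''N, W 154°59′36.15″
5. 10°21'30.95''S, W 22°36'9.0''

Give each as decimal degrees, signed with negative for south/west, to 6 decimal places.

Point 1:
  Lat: 0° + 46/60 + 16.67/3600 = 0 + 0.766667 + 0.004631 = 0.7712972
  hemisphere S, so the sign is −
  Longitude: 19′ + 48.63″ = 19.81050′; 93 + 19.81050/60 = 93.3301750
  W → negative
Point 2:
  φ: 51′ + 42.7″ = 51.71167′; 74 + 51.71167/60 = 74.8618611
  N ⇒ keep positive
  λ: 161° + 56/60 + 27/3600 = 161 + 0.933333 + 0.007500 = 161.9408333
  W → negative
Point 3:
  φ: 62° + 50/60 + 13.5/3600 = 62 + 0.833333 + 0.003750 = 62.8370833
  hemisphere S, so the sign is −
  Lon: 124° + 38/60 + 15.4/3600 = 124 + 0.633333 + 0.004278 = 124.6376111
  W → negative
Point 4:
  φ: 49′ + 22.35″ = 49.37250′; 58 + 49.37250/60 = 58.8228750
  N ⇒ keep positive
  Lon: 154 + 59/60 + 36.15/3600 = 154.9933750
  W ⇒ negate
Point 5:
  Latitude: 10 + 21/60 + 30.95/3600 = 10.3585972
  S → negative
  Lon: 22 + 36/60 + 9/3600 = 22.6025000
  W ⇒ negate

1. -0.771297, -93.330175
2. 74.861861, -161.940833
3. -62.837083, -124.637611
4. 58.822875, -154.993375
5. -10.358597, -22.602500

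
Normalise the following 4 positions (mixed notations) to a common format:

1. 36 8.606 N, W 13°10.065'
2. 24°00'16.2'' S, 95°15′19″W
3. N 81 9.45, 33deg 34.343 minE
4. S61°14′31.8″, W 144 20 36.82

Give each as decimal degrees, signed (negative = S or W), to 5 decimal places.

1. 36.14343, -13.16775
2. -24.00450, -95.25528
3. 81.15750, 33.57238
4. -61.24217, -144.34356

Point 1:
  φ: 36 + 8.606/60 = 36.143433
  N ⇒ keep positive
  λ: 13 + 10.065/60 = 13.167750
  hemisphere W, so the sign is −
Point 2:
  φ: 24° + 0/60 + 16.2/3600 = 24 + 0.000000 + 0.004500 = 24.004500
  hemisphere S, so the sign is −
  Lon: 15′ + 19″ = 15.31667′; 95 + 15.31667/60 = 95.255278
  W ⇒ negate
Point 3:
  Latitude: 81 + 9.45/60 = 81.157500
  N ⇒ keep positive
  Longitude: 34.343′ = 0.572383°; total 33.572383
  E ⇒ keep positive
Point 4:
  Lat: 61 + 14/60 + 31.8/3600 = 61.242167
  S ⇒ negate
  λ: 144° + 20/60 + 36.82/3600 = 144 + 0.333333 + 0.010228 = 144.343561
  W → negative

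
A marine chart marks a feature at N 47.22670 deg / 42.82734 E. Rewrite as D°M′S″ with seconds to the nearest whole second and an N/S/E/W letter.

Latitude: 0.226700 × 60 = 13.60200′ → 13′, remainder × 60 = 36.12″
λ: whole degrees 42; 49.64040′ → 49′ and 38.42″

47°13′36″ N, 42°49′38″ E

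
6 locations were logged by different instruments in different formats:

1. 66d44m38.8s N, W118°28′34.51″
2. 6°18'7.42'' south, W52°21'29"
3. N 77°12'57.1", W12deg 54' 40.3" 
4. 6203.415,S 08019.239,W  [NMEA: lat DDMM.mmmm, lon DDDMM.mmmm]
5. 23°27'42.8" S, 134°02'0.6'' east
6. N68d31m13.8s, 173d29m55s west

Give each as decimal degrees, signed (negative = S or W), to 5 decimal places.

1. 66.74411, -118.47625
2. -6.30206, -52.35806
3. 77.21586, -12.91119
4. -62.05692, -80.32065
5. -23.46189, 134.03350
6. 68.52050, -173.49861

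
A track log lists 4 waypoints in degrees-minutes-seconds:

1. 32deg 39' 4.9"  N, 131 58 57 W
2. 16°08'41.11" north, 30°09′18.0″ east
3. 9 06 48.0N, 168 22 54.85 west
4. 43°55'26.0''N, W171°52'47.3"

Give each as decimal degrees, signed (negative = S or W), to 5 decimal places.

Point 1:
  φ: 39′ + 4.9″ = 39.08167′; 32 + 39.08167/60 = 32.651361
  N ⇒ keep positive
  λ: 131° + 58/60 + 57/3600 = 131 + 0.966667 + 0.015833 = 131.982500
  hemisphere W, so the sign is −
Point 2:
  Latitude: 8′ + 41.11″ = 8.68517′; 16 + 8.68517/60 = 16.144753
  N → positive
  λ: 30 + 9/60 + 18/3600 = 30.155000
  E → positive
Point 3:
  Latitude: 9° + 6/60 + 48/3600 = 9 + 0.100000 + 0.013333 = 9.113333
  N → positive
  Lon: 168° + 22/60 + 54.85/3600 = 168 + 0.366667 + 0.015236 = 168.381903
  W → negative
Point 4:
  φ: 43° + 55/60 + 26/3600 = 43 + 0.916667 + 0.007222 = 43.923889
  N → positive
  Longitude: 171° + 52/60 + 47.3/3600 = 171 + 0.866667 + 0.013139 = 171.879806
  W → negative

1. 32.65136, -131.98250
2. 16.14475, 30.15500
3. 9.11333, -168.38190
4. 43.92389, -171.87981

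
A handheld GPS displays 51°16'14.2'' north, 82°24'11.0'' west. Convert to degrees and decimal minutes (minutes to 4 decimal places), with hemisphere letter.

Lat: seconds/60 = 0.23667; minutes = 16 + 0.23667 = 16.236667
Lon: 24 + 11/60 = 24.183333′

51° 16.2367′ N, 82° 24.1833′ W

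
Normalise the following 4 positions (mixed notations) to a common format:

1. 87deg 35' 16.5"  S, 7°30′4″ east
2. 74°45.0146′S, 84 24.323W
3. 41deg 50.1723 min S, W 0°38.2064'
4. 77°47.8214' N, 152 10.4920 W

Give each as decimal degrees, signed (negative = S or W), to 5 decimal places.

1. -87.58792, 7.50111
2. -74.75024, -84.40538
3. -41.83621, -0.63677
4. 77.79702, -152.17487

Point 1:
  Lat: 87° + 35/60 + 16.5/3600 = 87 + 0.583333 + 0.004583 = 87.587917
  hemisphere S, so the sign is −
  λ: 30′ + 4″ = 30.06667′; 7 + 30.06667/60 = 7.501111
  E ⇒ keep positive
Point 2:
  Lat: 45.0146′ = 0.750243°; total 74.750243
  hemisphere S, so the sign is −
  λ: 84 + 24.323/60 = 84.405383
  W → negative
Point 3:
  Lat: 50.1723′ = 0.836205°; total 41.836205
  S → negative
  λ: 0 + 38.2064/60 = 0.636773
  hemisphere W, so the sign is −
Point 4:
  φ: 47.8214′ = 0.797023°; total 77.797023
  N → positive
  λ: 152 + 10.492/60 = 152.174867
  hemisphere W, so the sign is −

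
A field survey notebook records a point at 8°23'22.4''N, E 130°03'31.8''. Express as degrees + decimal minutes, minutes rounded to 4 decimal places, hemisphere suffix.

8° 23.3733′ N, 130° 3.5300′ E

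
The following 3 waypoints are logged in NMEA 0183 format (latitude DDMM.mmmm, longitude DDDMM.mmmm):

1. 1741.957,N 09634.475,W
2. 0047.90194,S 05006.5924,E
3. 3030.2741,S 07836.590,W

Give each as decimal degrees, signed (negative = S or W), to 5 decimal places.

Point 1:
  Lat: degrees = first 2 digits = 17, minutes = 41.957; 17 + 41.957/60 = 17.699283
  N ⇒ keep positive
  Lon: degrees = first 3 digits = 96, minutes = 34.475; 96 + 34.475/60 = 96.574583
  W → negative
Point 2:
  Latitude: split at 2 digits → 00° and 47.90194′; 0 + 47.90194/60 = 0.798366
  S ⇒ negate
  λ: degrees = first 3 digits = 50, minutes = 6.5924; 50 + 6.5924/60 = 50.109873
  E → positive
Point 3:
  φ: split at 2 digits → 30° and 30.2741′; 30 + 30.2741/60 = 30.504568
  S ⇒ negate
  Longitude: split at 3 digits → 078° and 36.59′; 78 + 36.59/60 = 78.609833
  hemisphere W, so the sign is −

1. 17.69928, -96.57458
2. -0.79837, 50.10987
3. -30.50457, -78.60983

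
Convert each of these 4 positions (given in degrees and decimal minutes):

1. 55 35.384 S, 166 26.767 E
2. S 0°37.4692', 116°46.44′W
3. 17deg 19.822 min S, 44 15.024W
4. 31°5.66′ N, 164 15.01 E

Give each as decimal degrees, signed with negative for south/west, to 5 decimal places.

Point 1:
  φ: 55 + 35.384/60 = 55.589733
  S ⇒ negate
  Longitude: 26.767′ = 0.446117°; total 166.446117
  E ⇒ keep positive
Point 2:
  Lat: 0 + 37.4692/60 = 0.624487
  hemisphere S, so the sign is −
  Lon: 46.44′ = 0.774000°; total 116.774000
  hemisphere W, so the sign is −
Point 3:
  Lat: 17 + 19.822/60 = 17.330367
  S → negative
  Lon: 44 + 15.024/60 = 44.250400
  hemisphere W, so the sign is −
Point 4:
  Latitude: 5.66′ = 0.094333°; total 31.094333
  N → positive
  Lon: 15.01′ = 0.250167°; total 164.250167
  E ⇒ keep positive

1. -55.58973, 166.44612
2. -0.62449, -116.77400
3. -17.33037, -44.25040
4. 31.09433, 164.25017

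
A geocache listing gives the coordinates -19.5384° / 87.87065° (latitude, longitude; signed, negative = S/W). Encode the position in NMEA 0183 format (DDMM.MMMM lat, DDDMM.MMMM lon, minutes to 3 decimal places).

1932.304,S / 08752.239,E

Latitude is negative → S; |value| = 19.538400
φ: fractional part 0.538400 → 32.30400 minutes
λ: fractional part 0.870650 → 52.23900 minutes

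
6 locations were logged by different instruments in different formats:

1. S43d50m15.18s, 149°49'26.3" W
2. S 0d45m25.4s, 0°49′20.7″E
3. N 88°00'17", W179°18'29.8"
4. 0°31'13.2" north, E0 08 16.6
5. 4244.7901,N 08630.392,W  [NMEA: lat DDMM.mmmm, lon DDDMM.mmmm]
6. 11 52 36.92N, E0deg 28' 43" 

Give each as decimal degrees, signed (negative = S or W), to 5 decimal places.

1. -43.83755, -149.82397
2. -0.75706, 0.82242
3. 88.00472, -179.30828
4. 0.52033, 0.13794
5. 42.74650, -86.50653
6. 11.87692, 0.47861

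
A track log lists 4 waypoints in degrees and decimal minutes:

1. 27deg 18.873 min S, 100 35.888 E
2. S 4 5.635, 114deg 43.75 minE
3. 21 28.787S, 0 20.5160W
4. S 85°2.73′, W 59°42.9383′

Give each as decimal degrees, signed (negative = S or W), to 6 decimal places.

Point 1:
  φ: 18.873′ = 0.314550°; total 27.3145500
  S → negative
  Lon: 100 + 35.888/60 = 100.5981333
  E ⇒ keep positive
Point 2:
  φ: 5.635′ = 0.093917°; total 4.0939167
  S → negative
  λ: 114 + 43.75/60 = 114.7291667
  E → positive
Point 3:
  Lat: 21 + 28.787/60 = 21.4797833
  S → negative
  Longitude: 20.516′ = 0.341933°; total 0.3419333
  hemisphere W, so the sign is −
Point 4:
  Latitude: 2.73′ = 0.045500°; total 85.0455000
  hemisphere S, so the sign is −
  Lon: 59 + 42.9383/60 = 59.7156383
  W ⇒ negate

1. -27.314550, 100.598133
2. -4.093917, 114.729167
3. -21.479783, -0.341933
4. -85.045500, -59.715638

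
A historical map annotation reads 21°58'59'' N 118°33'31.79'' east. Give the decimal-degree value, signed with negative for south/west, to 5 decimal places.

φ: 58′ + 59″ = 58.98333′; 21 + 58.98333/60 = 21.983056
N ⇒ keep positive
Longitude: 118° + 33/60 + 31.79/3600 = 118 + 0.550000 + 0.008831 = 118.558831
E → positive

21.98306, 118.55883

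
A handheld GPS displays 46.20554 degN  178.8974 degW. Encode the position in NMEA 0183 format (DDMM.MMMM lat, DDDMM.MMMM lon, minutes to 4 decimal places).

Lat: 46° + 0.205540 × 60 = 46° 12.332400′
λ: fractional part 0.897400 → 53.844000 minutes

4612.3324,N / 17853.8440,W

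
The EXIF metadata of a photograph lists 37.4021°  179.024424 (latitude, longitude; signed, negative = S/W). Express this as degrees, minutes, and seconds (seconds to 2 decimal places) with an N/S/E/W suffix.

37°24′7.56″ N, 179°01′27.93″ E

φ: whole degrees 37; 24.12600′ → 24′ and 7.5600″
Lon: 0.024424 × 60 = 1.46544′ → 1′, remainder × 60 = 27.9264″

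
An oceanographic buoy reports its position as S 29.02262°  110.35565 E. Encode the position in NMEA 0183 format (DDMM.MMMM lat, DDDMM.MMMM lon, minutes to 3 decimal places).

2901.357,S / 11021.339,E

Latitude: 29° + 0.022620 × 60 = 29° 1.35720′
Lon: minutes = (110.355650 − 110) × 60 = 21.33900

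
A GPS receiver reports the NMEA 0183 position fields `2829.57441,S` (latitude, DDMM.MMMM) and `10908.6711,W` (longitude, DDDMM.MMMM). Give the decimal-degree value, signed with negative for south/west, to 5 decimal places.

-28.49291, -109.14452

Lat: split at 2 digits → 28° and 29.57441′; 28 + 29.57441/60 = 28.492907
S → negative
Lon: degrees = first 3 digits = 109, minutes = 8.6711; 109 + 8.6711/60 = 109.144518
W → negative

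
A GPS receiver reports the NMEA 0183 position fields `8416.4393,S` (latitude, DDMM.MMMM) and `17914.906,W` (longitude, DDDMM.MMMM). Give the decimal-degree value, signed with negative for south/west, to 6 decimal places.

Lat: degrees = first 2 digits = 84, minutes = 16.4393; 84 + 16.4393/60 = 84.2739883
S → negative
Longitude: degrees = first 3 digits = 179, minutes = 14.906; 179 + 14.906/60 = 179.2484333
W ⇒ negate

-84.273988, -179.248433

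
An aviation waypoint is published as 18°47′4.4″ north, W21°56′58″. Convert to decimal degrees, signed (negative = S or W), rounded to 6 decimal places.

18.784556, -21.949444

Latitude: 47′ + 4.4″ = 47.07333′; 18 + 47.07333/60 = 18.7845556
N ⇒ keep positive
Lon: 21° + 56/60 + 58/3600 = 21 + 0.933333 + 0.016111 = 21.9494444
W → negative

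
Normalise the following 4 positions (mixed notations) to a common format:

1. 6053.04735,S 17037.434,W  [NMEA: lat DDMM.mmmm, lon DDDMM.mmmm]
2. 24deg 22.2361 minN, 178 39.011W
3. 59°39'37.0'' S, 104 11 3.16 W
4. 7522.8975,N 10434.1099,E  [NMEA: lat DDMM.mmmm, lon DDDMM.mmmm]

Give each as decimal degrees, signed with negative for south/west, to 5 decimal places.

1. -60.88412, -170.62390
2. 24.37060, -178.65018
3. -59.66028, -104.18421
4. 75.38163, 104.56850

Point 1:
  Lat: split at 2 digits → 60° and 53.04735′; 60 + 53.04735/60 = 60.884123
  S ⇒ negate
  Longitude: degrees = first 3 digits = 170, minutes = 37.434; 170 + 37.434/60 = 170.623900
  W ⇒ negate
Point 2:
  Lat: 24 + 22.2361/60 = 24.370602
  N → positive
  Longitude: 39.011′ = 0.650183°; total 178.650183
  W ⇒ negate
Point 3:
  Latitude: 59° + 39/60 + 37/3600 = 59 + 0.650000 + 0.010278 = 59.660278
  S ⇒ negate
  λ: 104° + 11/60 + 3.16/3600 = 104 + 0.183333 + 0.000878 = 104.184211
  W ⇒ negate
Point 4:
  Latitude: degrees = first 2 digits = 75, minutes = 22.8975; 75 + 22.8975/60 = 75.381625
  N → positive
  Lon: split at 3 digits → 104° and 34.1099′; 104 + 34.1099/60 = 104.568498
  E → positive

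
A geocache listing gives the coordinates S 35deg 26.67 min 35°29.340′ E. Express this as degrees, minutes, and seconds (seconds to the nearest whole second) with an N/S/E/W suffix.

35°26′40″ S, 35°29′20″ E

Latitude: 26.67000′ → 26′ and 0.67000 × 60 = 40.20″
Lon: 29.34000′ → 29′ and 0.34000 × 60 = 20.40″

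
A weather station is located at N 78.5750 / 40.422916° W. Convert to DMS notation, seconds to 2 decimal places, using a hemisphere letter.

78°34′30.00″ N, 40°25′22.50″ W

φ: 0.575000 × 60 = 34.50000′ → 34′, remainder × 60 = 30.0000″
Lon: 0.422916° → 25.37496′; 0.37496 × 60 = 22.4976″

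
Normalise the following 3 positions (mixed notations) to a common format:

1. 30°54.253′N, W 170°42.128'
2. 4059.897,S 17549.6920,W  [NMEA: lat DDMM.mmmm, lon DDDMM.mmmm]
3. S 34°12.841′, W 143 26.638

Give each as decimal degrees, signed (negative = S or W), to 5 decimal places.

1. 30.90422, -170.70213
2. -40.99828, -175.82820
3. -34.21402, -143.44397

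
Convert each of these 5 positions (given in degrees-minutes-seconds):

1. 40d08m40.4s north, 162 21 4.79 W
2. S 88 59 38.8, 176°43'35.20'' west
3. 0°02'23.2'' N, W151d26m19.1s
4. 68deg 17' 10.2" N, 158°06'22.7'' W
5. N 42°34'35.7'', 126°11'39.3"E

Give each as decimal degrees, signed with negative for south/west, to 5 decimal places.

Point 1:
  Lat: 40° + 8/60 + 40.4/3600 = 40 + 0.133333 + 0.011222 = 40.144556
  N → positive
  Longitude: 21′ + 4.79″ = 21.07983′; 162 + 21.07983/60 = 162.351331
  W ⇒ negate
Point 2:
  Latitude: 88° + 59/60 + 38.8/3600 = 88 + 0.983333 + 0.010778 = 88.994111
  hemisphere S, so the sign is −
  Longitude: 43′ + 35.2″ = 43.58667′; 176 + 43.58667/60 = 176.726444
  W ⇒ negate
Point 3:
  φ: 0° + 2/60 + 23.2/3600 = 0 + 0.033333 + 0.006444 = 0.039778
  N ⇒ keep positive
  λ: 151° + 26/60 + 19.1/3600 = 151 + 0.433333 + 0.005306 = 151.438639
  W ⇒ negate
Point 4:
  φ: 68 + 17/60 + 10.2/3600 = 68.286167
  N ⇒ keep positive
  Lon: 158 + 6/60 + 22.7/3600 = 158.106306
  W → negative
Point 5:
  Latitude: 42 + 34/60 + 35.7/3600 = 42.576583
  N → positive
  λ: 11′ + 39.3″ = 11.65500′; 126 + 11.65500/60 = 126.194250
  E ⇒ keep positive

1. 40.14456, -162.35133
2. -88.99411, -176.72644
3. 0.03978, -151.43864
4. 68.28617, -158.10631
5. 42.57658, 126.19425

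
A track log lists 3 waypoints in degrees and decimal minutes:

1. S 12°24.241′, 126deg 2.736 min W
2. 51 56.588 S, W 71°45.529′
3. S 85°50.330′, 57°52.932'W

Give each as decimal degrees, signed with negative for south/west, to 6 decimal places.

1. -12.404017, -126.045600
2. -51.943133, -71.758817
3. -85.838833, -57.882200

Point 1:
  Latitude: 12 + 24.241/60 = 12.4040167
  S ⇒ negate
  Lon: 2.736′ = 0.045600°; total 126.0456000
  hemisphere W, so the sign is −
Point 2:
  Lat: 51 + 56.588/60 = 51.9431333
  S → negative
  λ: 71 + 45.529/60 = 71.7588167
  W → negative
Point 3:
  Lat: 85 + 50.33/60 = 85.8388333
  hemisphere S, so the sign is −
  Longitude: 52.932′ = 0.882200°; total 57.8822000
  W → negative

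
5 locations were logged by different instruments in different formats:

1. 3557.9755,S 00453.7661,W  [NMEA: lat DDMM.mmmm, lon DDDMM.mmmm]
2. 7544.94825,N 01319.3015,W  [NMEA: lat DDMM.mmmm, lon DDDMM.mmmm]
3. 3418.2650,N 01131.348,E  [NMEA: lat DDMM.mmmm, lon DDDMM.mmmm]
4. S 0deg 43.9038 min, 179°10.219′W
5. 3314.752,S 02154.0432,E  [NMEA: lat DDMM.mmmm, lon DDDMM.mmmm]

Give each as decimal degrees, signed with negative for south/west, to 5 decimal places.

1. -35.96626, -4.89610
2. 75.74914, -13.32169
3. 34.30442, 11.52247
4. -0.73173, -179.17032
5. -33.24587, 21.90072

Point 1:
  Lat: degrees = first 2 digits = 35, minutes = 57.9755; 35 + 57.9755/60 = 35.966258
  S ⇒ negate
  Lon: degrees = first 3 digits = 4, minutes = 53.7661; 4 + 53.7661/60 = 4.896102
  W → negative
Point 2:
  φ: degrees = first 2 digits = 75, minutes = 44.94825; 75 + 44.94825/60 = 75.749138
  N ⇒ keep positive
  Longitude: split at 3 digits → 013° and 19.3015′; 13 + 19.3015/60 = 13.321692
  W ⇒ negate
Point 3:
  Lat: split at 2 digits → 34° and 18.265′; 34 + 18.265/60 = 34.304417
  N → positive
  λ: split at 3 digits → 011° and 31.348′; 11 + 31.348/60 = 11.522467
  E ⇒ keep positive
Point 4:
  Latitude: 43.9038′ = 0.731730°; total 0.731730
  hemisphere S, so the sign is −
  λ: 10.219′ = 0.170317°; total 179.170317
  W ⇒ negate
Point 5:
  Latitude: degrees = first 2 digits = 33, minutes = 14.752; 33 + 14.752/60 = 33.245867
  hemisphere S, so the sign is −
  Longitude: degrees = first 3 digits = 21, minutes = 54.0432; 21 + 54.0432/60 = 21.900720
  E → positive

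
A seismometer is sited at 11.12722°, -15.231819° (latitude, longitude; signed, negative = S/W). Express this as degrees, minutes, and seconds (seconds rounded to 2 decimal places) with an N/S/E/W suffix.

11°07′37.99″ N, 15°13′54.55″ W

Lat: 0.127220 × 60 = 7.63320′ → 7′, remainder × 60 = 37.9920″
Longitude is negative → W; |value| = 15.231819
λ: 0.231819° → 13.90914′; 0.90914 × 60 = 54.5484″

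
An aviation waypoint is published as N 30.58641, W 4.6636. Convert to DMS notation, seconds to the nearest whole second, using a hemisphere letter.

Lat: whole degrees 30; 35.18460′ → 35′ and 11.08″
Longitude: 0.663600 × 60 = 39.81600′ → 39′, remainder × 60 = 48.96″

30°35′11″ N, 4°39′49″ W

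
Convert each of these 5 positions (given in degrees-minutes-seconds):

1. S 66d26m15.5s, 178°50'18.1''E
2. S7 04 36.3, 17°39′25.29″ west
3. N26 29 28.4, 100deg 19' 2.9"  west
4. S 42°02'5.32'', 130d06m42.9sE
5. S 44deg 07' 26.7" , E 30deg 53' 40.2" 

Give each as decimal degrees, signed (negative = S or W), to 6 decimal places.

Point 1:
  Latitude: 66° + 26/60 + 15.5/3600 = 66 + 0.433333 + 0.004306 = 66.4376389
  hemisphere S, so the sign is −
  λ: 178 + 50/60 + 18.1/3600 = 178.8383611
  E ⇒ keep positive
Point 2:
  Latitude: 4′ + 36.3″ = 4.60500′; 7 + 4.60500/60 = 7.0767500
  hemisphere S, so the sign is −
  λ: 17 + 39/60 + 25.29/3600 = 17.6570250
  hemisphere W, so the sign is −
Point 3:
  Lat: 29′ + 28.4″ = 29.47333′; 26 + 29.47333/60 = 26.4912222
  N → positive
  Longitude: 19′ + 2.9″ = 19.04833′; 100 + 19.04833/60 = 100.3174722
  W → negative
Point 4:
  Lat: 42° + 2/60 + 5.32/3600 = 42 + 0.033333 + 0.001478 = 42.0348111
  hemisphere S, so the sign is −
  Lon: 6′ + 42.9″ = 6.71500′; 130 + 6.71500/60 = 130.1119167
  E ⇒ keep positive
Point 5:
  Lat: 44° + 7/60 + 26.7/3600 = 44 + 0.116667 + 0.007417 = 44.1240833
  S ⇒ negate
  λ: 30 + 53/60 + 40.2/3600 = 30.8945000
  E → positive

1. -66.437639, 178.838361
2. -7.076750, -17.657025
3. 26.491222, -100.317472
4. -42.034811, 130.111917
5. -44.124083, 30.894500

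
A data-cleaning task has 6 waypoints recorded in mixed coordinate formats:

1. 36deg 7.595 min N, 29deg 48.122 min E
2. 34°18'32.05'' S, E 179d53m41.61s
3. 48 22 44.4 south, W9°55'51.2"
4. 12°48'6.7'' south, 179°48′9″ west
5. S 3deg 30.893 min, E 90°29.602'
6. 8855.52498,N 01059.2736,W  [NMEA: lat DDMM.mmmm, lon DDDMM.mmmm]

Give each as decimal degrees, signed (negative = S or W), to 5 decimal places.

Point 1:
  Lat: 36 + 7.595/60 = 36.126583
  N → positive
  Longitude: 48.122′ = 0.802033°; total 29.802033
  E ⇒ keep positive
Point 2:
  Lat: 34 + 18/60 + 32.05/3600 = 34.308903
  S → negative
  Longitude: 179° + 53/60 + 41.61/3600 = 179 + 0.883333 + 0.011558 = 179.894892
  E ⇒ keep positive
Point 3:
  φ: 48° + 22/60 + 44.4/3600 = 48 + 0.366667 + 0.012333 = 48.379000
  S ⇒ negate
  Lon: 55′ + 51.2″ = 55.85333′; 9 + 55.85333/60 = 9.930889
  W ⇒ negate
Point 4:
  Latitude: 48′ + 6.7″ = 48.11167′; 12 + 48.11167/60 = 12.801861
  S → negative
  Longitude: 179 + 48/60 + 9/3600 = 179.802500
  W ⇒ negate
Point 5:
  Lat: 3 + 30.893/60 = 3.514883
  S → negative
  Longitude: 29.602′ = 0.493367°; total 90.493367
  E → positive
Point 6:
  Lat: degrees = first 2 digits = 88, minutes = 55.52498; 88 + 55.52498/60 = 88.925416
  N ⇒ keep positive
  Longitude: degrees = first 3 digits = 10, minutes = 59.2736; 10 + 59.2736/60 = 10.987893
  hemisphere W, so the sign is −

1. 36.12658, 29.80203
2. -34.30890, 179.89489
3. -48.37900, -9.93089
4. -12.80186, -179.80250
5. -3.51488, 90.49337
6. 88.92542, -10.98789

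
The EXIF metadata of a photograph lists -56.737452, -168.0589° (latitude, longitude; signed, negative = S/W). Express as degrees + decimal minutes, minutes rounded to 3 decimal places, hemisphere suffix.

56° 44.247′ S, 168° 3.534′ W

Latitude is negative → S; |value| = 56.737452
φ: minutes = (56.737452 − 56) × 60 = 44.24712
Longitude is negative → W; |value| = 168.058900
λ: fractional part 0.058900 → 3.53400 minutes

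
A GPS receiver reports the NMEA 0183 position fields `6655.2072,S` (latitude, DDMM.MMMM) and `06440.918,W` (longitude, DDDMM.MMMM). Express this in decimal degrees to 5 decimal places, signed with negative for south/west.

-66.92012, -64.68197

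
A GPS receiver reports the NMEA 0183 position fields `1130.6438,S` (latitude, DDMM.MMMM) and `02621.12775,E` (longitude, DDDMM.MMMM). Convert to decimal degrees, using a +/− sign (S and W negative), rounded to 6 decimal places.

-11.510730, 26.352129

φ: split at 2 digits → 11° and 30.6438′; 11 + 30.6438/60 = 11.5107300
hemisphere S, so the sign is −
λ: degrees = first 3 digits = 26, minutes = 21.12775; 26 + 21.12775/60 = 26.3521292
E ⇒ keep positive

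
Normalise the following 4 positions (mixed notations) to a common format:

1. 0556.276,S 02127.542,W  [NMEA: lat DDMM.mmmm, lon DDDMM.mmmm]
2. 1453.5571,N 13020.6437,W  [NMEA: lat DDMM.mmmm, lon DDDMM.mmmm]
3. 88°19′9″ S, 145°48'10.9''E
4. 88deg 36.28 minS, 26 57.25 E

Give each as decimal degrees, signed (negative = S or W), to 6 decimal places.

1. -5.937933, -21.459033
2. 14.892618, -130.344062
3. -88.319167, 145.803028
4. -88.604667, 26.954167

Point 1:
  φ: degrees = first 2 digits = 5, minutes = 56.276; 5 + 56.276/60 = 5.9379333
  S ⇒ negate
  Lon: degrees = first 3 digits = 21, minutes = 27.542; 21 + 27.542/60 = 21.4590333
  hemisphere W, so the sign is −
Point 2:
  φ: degrees = first 2 digits = 14, minutes = 53.5571; 14 + 53.5571/60 = 14.8926183
  N → positive
  Lon: split at 3 digits → 130° and 20.6437′; 130 + 20.6437/60 = 130.3440617
  hemisphere W, so the sign is −
Point 3:
  Latitude: 19′ + 9″ = 19.15000′; 88 + 19.15000/60 = 88.3191667
  S → negative
  λ: 145° + 48/60 + 10.9/3600 = 145 + 0.800000 + 0.003028 = 145.8030278
  E ⇒ keep positive
Point 4:
  Latitude: 36.28′ = 0.604667°; total 88.6046667
  S ⇒ negate
  Longitude: 26 + 57.25/60 = 26.9541667
  E → positive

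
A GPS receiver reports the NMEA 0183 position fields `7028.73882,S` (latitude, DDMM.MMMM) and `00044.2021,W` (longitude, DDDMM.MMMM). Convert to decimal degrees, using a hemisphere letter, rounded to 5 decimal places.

Latitude: degrees = first 2 digits = 70, minutes = 28.73882; 70 + 28.73882/60 = 70.478980
Longitude: split at 3 digits → 000° and 44.2021′; 0 + 44.2021/60 = 0.736702

70.47898° S, 0.73670° W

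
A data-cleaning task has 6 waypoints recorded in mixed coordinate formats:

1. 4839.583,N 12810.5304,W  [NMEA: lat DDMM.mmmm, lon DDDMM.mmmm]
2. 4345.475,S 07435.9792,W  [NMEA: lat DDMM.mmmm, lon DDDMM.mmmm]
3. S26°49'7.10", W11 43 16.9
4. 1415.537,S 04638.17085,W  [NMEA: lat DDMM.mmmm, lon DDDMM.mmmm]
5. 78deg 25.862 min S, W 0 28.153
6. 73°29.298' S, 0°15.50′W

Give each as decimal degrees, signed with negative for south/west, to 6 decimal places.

1. 48.659717, -128.175507
2. -43.757917, -74.599653
3. -26.818639, -11.721361
4. -14.258950, -46.636181
5. -78.431033, -0.469217
6. -73.488300, -0.258333

Point 1:
  φ: degrees = first 2 digits = 48, minutes = 39.583; 48 + 39.583/60 = 48.6597167
  N → positive
  Lon: split at 3 digits → 128° and 10.5304′; 128 + 10.5304/60 = 128.1755067
  hemisphere W, so the sign is −
Point 2:
  Lat: split at 2 digits → 43° and 45.475′; 43 + 45.475/60 = 43.7579167
  S ⇒ negate
  Lon: degrees = first 3 digits = 74, minutes = 35.9792; 74 + 35.9792/60 = 74.5996533
  hemisphere W, so the sign is −
Point 3:
  φ: 26° + 49/60 + 7.1/3600 = 26 + 0.816667 + 0.001972 = 26.8186389
  hemisphere S, so the sign is −
  Longitude: 11° + 43/60 + 16.9/3600 = 11 + 0.716667 + 0.004694 = 11.7213611
  W → negative
Point 4:
  Lat: degrees = first 2 digits = 14, minutes = 15.537; 14 + 15.537/60 = 14.2589500
  hemisphere S, so the sign is −
  Lon: split at 3 digits → 046° and 38.17085′; 46 + 38.17085/60 = 46.6361808
  hemisphere W, so the sign is −
Point 5:
  Lat: 25.862′ = 0.431033°; total 78.4310333
  S → negative
  λ: 28.153′ = 0.469217°; total 0.4692167
  W ⇒ negate
Point 6:
  Latitude: 73 + 29.298/60 = 73.4883000
  S ⇒ negate
  Longitude: 15.5′ = 0.258333°; total 0.2583333
  hemisphere W, so the sign is −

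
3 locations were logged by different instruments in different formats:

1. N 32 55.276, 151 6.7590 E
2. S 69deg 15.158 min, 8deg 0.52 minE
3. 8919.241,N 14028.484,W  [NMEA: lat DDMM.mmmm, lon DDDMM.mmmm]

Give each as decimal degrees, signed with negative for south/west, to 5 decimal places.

1. 32.92127, 151.11265
2. -69.25263, 8.00867
3. 89.32068, -140.47473

Point 1:
  Latitude: 55.276′ = 0.921267°; total 32.921267
  N ⇒ keep positive
  Lon: 6.759′ = 0.112650°; total 151.112650
  E ⇒ keep positive
Point 2:
  Lat: 69 + 15.158/60 = 69.252633
  S → negative
  λ: 0.52′ = 0.008667°; total 8.008667
  E → positive
Point 3:
  Lat: degrees = first 2 digits = 89, minutes = 19.241; 89 + 19.241/60 = 89.320683
  N ⇒ keep positive
  Lon: degrees = first 3 digits = 140, minutes = 28.484; 140 + 28.484/60 = 140.474733
  W → negative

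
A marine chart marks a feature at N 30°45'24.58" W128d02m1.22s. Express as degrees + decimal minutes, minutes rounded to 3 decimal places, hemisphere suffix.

Lat: seconds/60 = 0.40967; minutes = 45 + 0.40967 = 45.40967
Longitude: seconds/60 = 0.02033; minutes = 2 + 0.02033 = 2.02033

30° 45.410′ N, 128° 2.020′ W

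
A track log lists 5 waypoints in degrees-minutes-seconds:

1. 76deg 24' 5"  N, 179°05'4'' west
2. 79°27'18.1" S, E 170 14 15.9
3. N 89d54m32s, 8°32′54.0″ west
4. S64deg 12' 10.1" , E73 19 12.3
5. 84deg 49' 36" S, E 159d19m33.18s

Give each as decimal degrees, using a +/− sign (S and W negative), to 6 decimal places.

Point 1:
  Lat: 76° + 24/60 + 5/3600 = 76 + 0.400000 + 0.001389 = 76.4013889
  N ⇒ keep positive
  Lon: 5′ + 4″ = 5.06667′; 179 + 5.06667/60 = 179.0844444
  hemisphere W, so the sign is −
Point 2:
  φ: 79 + 27/60 + 18.1/3600 = 79.4550278
  hemisphere S, so the sign is −
  λ: 14′ + 15.9″ = 14.26500′; 170 + 14.26500/60 = 170.2377500
  E ⇒ keep positive
Point 3:
  φ: 89° + 54/60 + 32/3600 = 89 + 0.900000 + 0.008889 = 89.9088889
  N → positive
  Lon: 32′ + 54″ = 32.90000′; 8 + 32.90000/60 = 8.5483333
  W ⇒ negate
Point 4:
  Latitude: 12′ + 10.1″ = 12.16833′; 64 + 12.16833/60 = 64.2028056
  hemisphere S, so the sign is −
  Longitude: 73° + 19/60 + 12.3/3600 = 73 + 0.316667 + 0.003417 = 73.3200833
  E ⇒ keep positive
Point 5:
  Latitude: 84° + 49/60 + 36/3600 = 84 + 0.816667 + 0.010000 = 84.8266667
  S ⇒ negate
  Longitude: 159° + 19/60 + 33.18/3600 = 159 + 0.316667 + 0.009217 = 159.3258833
  E ⇒ keep positive

1. 76.401389, -179.084444
2. -79.455028, 170.237750
3. 89.908889, -8.548333
4. -64.202806, 73.320083
5. -84.826667, 159.325883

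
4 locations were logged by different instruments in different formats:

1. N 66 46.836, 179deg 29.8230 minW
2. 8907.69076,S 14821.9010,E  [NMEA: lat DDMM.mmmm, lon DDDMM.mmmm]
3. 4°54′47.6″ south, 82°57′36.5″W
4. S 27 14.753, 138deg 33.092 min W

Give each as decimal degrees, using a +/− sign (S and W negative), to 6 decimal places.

1. 66.780600, -179.497050
2. -89.128179, 148.365017
3. -4.913222, -82.960139
4. -27.245883, -138.551533

Point 1:
  φ: 46.836′ = 0.780600°; total 66.7806000
  N ⇒ keep positive
  Lon: 29.823′ = 0.497050°; total 179.4970500
  W ⇒ negate
Point 2:
  Latitude: split at 2 digits → 89° and 7.69076′; 89 + 7.69076/60 = 89.1281793
  S → negative
  Lon: split at 3 digits → 148° and 21.901′; 148 + 21.901/60 = 148.3650167
  E ⇒ keep positive
Point 3:
  φ: 4° + 54/60 + 47.6/3600 = 4 + 0.900000 + 0.013222 = 4.9132222
  S ⇒ negate
  Longitude: 82° + 57/60 + 36.5/3600 = 82 + 0.950000 + 0.010139 = 82.9601389
  W ⇒ negate
Point 4:
  Latitude: 14.753′ = 0.245883°; total 27.2458833
  S ⇒ negate
  Longitude: 33.092′ = 0.551533°; total 138.5515333
  hemisphere W, so the sign is −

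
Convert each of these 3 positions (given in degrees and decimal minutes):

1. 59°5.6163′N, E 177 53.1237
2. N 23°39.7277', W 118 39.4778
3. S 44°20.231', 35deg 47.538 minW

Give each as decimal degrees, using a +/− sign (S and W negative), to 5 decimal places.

Point 1:
  φ: 59 + 5.6163/60 = 59.093605
  N → positive
  Longitude: 53.1237′ = 0.885395°; total 177.885395
  E → positive
Point 2:
  φ: 23 + 39.7277/60 = 23.662128
  N ⇒ keep positive
  Lon: 118 + 39.4778/60 = 118.657963
  W → negative
Point 3:
  Lat: 44 + 20.231/60 = 44.337183
  S → negative
  Lon: 47.538′ = 0.792300°; total 35.792300
  W → negative

1. 59.09361, 177.88540
2. 23.66213, -118.65796
3. -44.33718, -35.79230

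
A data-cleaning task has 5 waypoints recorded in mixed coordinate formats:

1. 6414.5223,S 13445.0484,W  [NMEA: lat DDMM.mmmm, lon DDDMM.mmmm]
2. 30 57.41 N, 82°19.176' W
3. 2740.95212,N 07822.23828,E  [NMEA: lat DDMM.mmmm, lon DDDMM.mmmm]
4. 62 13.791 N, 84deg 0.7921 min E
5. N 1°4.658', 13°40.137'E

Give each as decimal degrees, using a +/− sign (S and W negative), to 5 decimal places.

1. -64.24204, -134.75081
2. 30.95683, -82.31960
3. 27.68254, 78.37064
4. 62.22985, 84.01320
5. 1.07763, 13.66895

Point 1:
  Lat: degrees = first 2 digits = 64, minutes = 14.5223; 64 + 14.5223/60 = 64.242038
  hemisphere S, so the sign is −
  Lon: split at 3 digits → 134° and 45.0484′; 134 + 45.0484/60 = 134.750807
  W → negative
Point 2:
  φ: 57.41′ = 0.956833°; total 30.956833
  N → positive
  Longitude: 82 + 19.176/60 = 82.319600
  W ⇒ negate
Point 3:
  Lat: degrees = first 2 digits = 27, minutes = 40.95212; 27 + 40.95212/60 = 27.682535
  N ⇒ keep positive
  Lon: split at 3 digits → 078° and 22.23828′; 78 + 22.23828/60 = 78.370638
  E ⇒ keep positive
Point 4:
  Latitude: 62 + 13.791/60 = 62.229850
  N → positive
  Lon: 84 + 0.7921/60 = 84.013202
  E ⇒ keep positive
Point 5:
  φ: 1 + 4.658/60 = 1.077633
  N ⇒ keep positive
  Lon: 13 + 40.137/60 = 13.668950
  E → positive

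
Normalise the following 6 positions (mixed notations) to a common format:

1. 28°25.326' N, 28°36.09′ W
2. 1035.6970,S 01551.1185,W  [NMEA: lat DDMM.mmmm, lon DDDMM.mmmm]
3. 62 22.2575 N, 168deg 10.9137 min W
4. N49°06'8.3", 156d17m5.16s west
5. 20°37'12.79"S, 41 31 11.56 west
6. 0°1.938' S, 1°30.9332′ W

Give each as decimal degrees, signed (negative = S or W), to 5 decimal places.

1. 28.42210, -28.60150
2. -10.59495, -15.85198
3. 62.37096, -168.18190
4. 49.10231, -156.28477
5. -20.62022, -41.51988
6. -0.03230, -1.51555

Point 1:
  φ: 25.326′ = 0.422100°; total 28.422100
  N → positive
  Lon: 36.09′ = 0.601500°; total 28.601500
  hemisphere W, so the sign is −
Point 2:
  φ: degrees = first 2 digits = 10, minutes = 35.697; 10 + 35.697/60 = 10.594950
  S ⇒ negate
  Lon: degrees = first 3 digits = 15, minutes = 51.1185; 15 + 51.1185/60 = 15.851975
  W ⇒ negate
Point 3:
  φ: 62 + 22.2575/60 = 62.370958
  N ⇒ keep positive
  Lon: 168 + 10.9137/60 = 168.181895
  hemisphere W, so the sign is −
Point 4:
  Lat: 49° + 6/60 + 8.3/3600 = 49 + 0.100000 + 0.002306 = 49.102306
  N → positive
  Longitude: 156 + 17/60 + 5.16/3600 = 156.284767
  W ⇒ negate
Point 5:
  φ: 20 + 37/60 + 12.79/3600 = 20.620219
  S → negative
  λ: 31′ + 11.56″ = 31.19267′; 41 + 31.19267/60 = 41.519878
  hemisphere W, so the sign is −
Point 6:
  Latitude: 0 + 1.938/60 = 0.032300
  S → negative
  Longitude: 30.9332′ = 0.515553°; total 1.515553
  hemisphere W, so the sign is −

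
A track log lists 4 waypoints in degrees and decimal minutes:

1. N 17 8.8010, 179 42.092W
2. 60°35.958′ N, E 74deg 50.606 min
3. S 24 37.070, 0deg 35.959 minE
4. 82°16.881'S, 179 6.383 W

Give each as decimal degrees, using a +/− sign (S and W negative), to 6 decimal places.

1. 17.146683, -179.701533
2. 60.599300, 74.843433
3. -24.617833, 0.599317
4. -82.281350, -179.106383

Point 1:
  φ: 8.801′ = 0.146683°; total 17.1466833
  N ⇒ keep positive
  λ: 42.092′ = 0.701533°; total 179.7015333
  W → negative
Point 2:
  Lat: 60 + 35.958/60 = 60.5993000
  N ⇒ keep positive
  Longitude: 74 + 50.606/60 = 74.8434333
  E → positive
Point 3:
  Lat: 24 + 37.07/60 = 24.6178333
  hemisphere S, so the sign is −
  λ: 35.959′ = 0.599317°; total 0.5993167
  E ⇒ keep positive
Point 4:
  φ: 82 + 16.881/60 = 82.2813500
  S → negative
  Longitude: 6.383′ = 0.106383°; total 179.1063833
  W ⇒ negate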